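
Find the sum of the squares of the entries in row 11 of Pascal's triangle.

By Vandermonde's identity, Σ C(11,r)² = C(22,11) = 705432.

705432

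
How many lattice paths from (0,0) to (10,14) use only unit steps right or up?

Each path is a sequence of 24 steps with 10 rights: C(24,10) = 1961256.

1961256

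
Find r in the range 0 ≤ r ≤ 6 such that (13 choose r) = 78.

C(13,r) increases on 0 ≤ r ≤ 6. C(13,1) = 13 and C(13,2) = 78, so r = 2.

2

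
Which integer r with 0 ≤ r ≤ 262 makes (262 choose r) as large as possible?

C(262,r) is maximized at r = 262/2 = 131.

131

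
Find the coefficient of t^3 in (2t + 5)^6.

20000

The general term is C(6,j)·(2t)^j·(5)^(6-j); the t^3 term has j = 3.
C(6,3) = 20.
Coefficient = C(6,3) · 2^3 · 5^3 = 20 · 8 · 125 = 20000.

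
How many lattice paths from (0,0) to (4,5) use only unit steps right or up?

126

Each path is a sequence of 9 steps with 4 rights: C(9,4) = 126.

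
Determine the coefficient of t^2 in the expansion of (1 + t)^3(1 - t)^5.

Coefficient of t^2 = Σ_{j} C(3,j)·1^j·C(5,2-j)·(-1)^(2-j) for j from 0 to 2.
= 10 + (-15) + 3 = -2.

-2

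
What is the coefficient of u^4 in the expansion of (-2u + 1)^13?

The general term is C(13,j)·(-2u)^j·(1)^(13-j); the u^4 term has j = 4.
C(13,4) = 715.
Coefficient = C(13,4) · (-2)^4 = 715 · 16 = 11440.

11440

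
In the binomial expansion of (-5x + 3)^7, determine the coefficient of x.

-25515

The general term is C(7,j)·(-5x)^j·(3)^(7-j); the x^1 term has j = 1.
C(7,1) = 7.
Coefficient = C(7,1) · (-5)^1 · 3^6 = 7 · (-5) · 729 = -25515.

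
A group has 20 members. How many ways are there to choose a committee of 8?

This is C(20,8) = 125970.

125970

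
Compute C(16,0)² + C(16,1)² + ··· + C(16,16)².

601080390

By Vandermonde's identity, Σ C(16,r)² = C(32,16) = 601080390.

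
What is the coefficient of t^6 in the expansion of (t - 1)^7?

The general term is C(7,j)·(t)^j·(-1)^(7-j); the t^6 term has j = 6.
C(7,6) = 7.
Coefficient = C(7,6) · (-1)^1 = 7 · (-1) = -7.

-7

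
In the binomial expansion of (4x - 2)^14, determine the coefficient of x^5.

The general term is C(14,j)·(4x)^j·(-2)^(14-j); the x^5 term has j = 5.
C(14,5) = 2002.
Coefficient = C(14,5) · 4^5 · (-2)^9 = 2002 · 1024 · (-512) = -1049624576.

-1049624576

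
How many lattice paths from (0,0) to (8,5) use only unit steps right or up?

1287

Each path is a sequence of 13 steps with 8 rights: C(13,8) = 1287.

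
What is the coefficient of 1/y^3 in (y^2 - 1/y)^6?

-6

General term: C(6,j)·(y^2)^j·(-1/y)^(6-j), with y-exponent 2j − 1(6−j) = 3j − 6.
Set 3j − 6 = -3: j = 1.
C(6,1) = 6; 1^1 = 1; (-1)^5 = -1.
Coefficient = 6 · 1 · (-1) = -6.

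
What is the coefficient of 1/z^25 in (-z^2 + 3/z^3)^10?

General term: C(10,j)·(-z^2)^j·(3/z^3)^(10-j), with z-exponent 2j − 3(10−j) = 5j − 30.
Set 5j − 30 = -25: j = 1.
C(10,1) = 10; (-1)^1 = -1; 3^9 = 19683.
Coefficient = 10 · (-1) · 19683 = -196830.

-196830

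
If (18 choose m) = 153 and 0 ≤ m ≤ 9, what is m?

2

C(18,m) increases on 0 ≤ m ≤ 9. C(18,1) = 18 and C(18,2) = 153, so m = 2.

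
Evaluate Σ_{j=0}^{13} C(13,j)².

Σ C(13,j)² is the coefficient of x^13 in (1+x)^13(1+x)^13 = (1+x)^26, i.e. C(26,13) = 10400600.

10400600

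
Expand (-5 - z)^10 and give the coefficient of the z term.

19531250

The general term is C(10,j)·(-5)^j·(-z)^(10-j); the z^1 term has j = 9.
C(10,9) = 10.
Coefficient = C(10,9) · (-5)^9 · (-1)^1 = 10 · (-1953125) · (-1) = 19531250.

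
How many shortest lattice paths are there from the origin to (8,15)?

490314

Each path is a sequence of 23 steps with 8 rights: C(23,8) = 490314.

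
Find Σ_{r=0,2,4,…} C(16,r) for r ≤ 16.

Even-r terms of row 16 sum to 2^15 = 32768.

32768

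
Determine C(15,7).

6435

C(15,7) = (15·14·13·12·11·10·9) / 7! = 32432400 / 5040 = 6435.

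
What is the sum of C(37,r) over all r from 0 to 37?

137438953472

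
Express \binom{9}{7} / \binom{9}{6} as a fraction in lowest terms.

C(n,k+1)/C(n,k) = (n−k)/(k+1) = (9−6)/(6+1) = 3/7.

3/7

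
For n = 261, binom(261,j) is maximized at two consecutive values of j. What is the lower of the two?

For odd n = 261, C(261,j) peaks at j = (n−1)/2 and (n+1)/2; the lower is 130.

130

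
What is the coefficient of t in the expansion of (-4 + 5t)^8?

-655360

The general term is C(8,j)·(-4)^j·(5t)^(8-j); the t^1 term has j = 7.
C(8,7) = 8.
Coefficient = C(8,7) · (-4)^7 · 5^1 = 8 · (-16384) · 5 = -655360.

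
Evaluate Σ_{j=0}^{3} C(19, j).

1 + 19 + 171 + 969 = 1160.

1160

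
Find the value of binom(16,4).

1820

C(16,4) = (16·15·14·13) / 4! = 43680 / 24 = 1820.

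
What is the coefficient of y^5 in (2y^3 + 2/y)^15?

98402304

General term: C(15,j)·(2y^3)^j·(2/y)^(15-j), with y-exponent 3j − 1(15−j) = 4j − 15.
Set 4j − 15 = 5: j = 5.
C(15,5) = 3003; 2^5 = 32; 2^10 = 1024.
Coefficient = 3003 · 32 · 1024 = 98402304.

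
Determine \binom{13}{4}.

715

C(13,4) = (13·12·11·10) / 4! = 17160 / 24 = 715.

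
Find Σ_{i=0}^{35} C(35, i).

34359738368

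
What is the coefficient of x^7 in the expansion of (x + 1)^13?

1716

The general term is C(13,j)·(x)^j·(1)^(13-j); the x^7 term has j = 7.
C(13,7) = 1716.
Coefficient = C(13,7) = 1716.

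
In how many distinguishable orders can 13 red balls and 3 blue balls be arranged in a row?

Choose positions for the red balls: C(16,13) = 560.

560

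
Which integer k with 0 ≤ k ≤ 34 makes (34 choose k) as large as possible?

C(34,k) is maximized at k = 34/2 = 17.

17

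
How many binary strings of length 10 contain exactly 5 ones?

Choose the 5 positions: C(10,5) = 252.

252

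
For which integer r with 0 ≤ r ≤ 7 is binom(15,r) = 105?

2

C(15,r) increases on 0 ≤ r ≤ 7. C(15,1) = 15 and C(15,2) = 105, so r = 2.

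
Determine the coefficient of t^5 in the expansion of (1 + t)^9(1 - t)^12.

-99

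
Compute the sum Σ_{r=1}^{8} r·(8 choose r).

1024

Since r·C(8,r) = 8·C(7,r−1), the sum is 8·2^7 = 8·128 = 1024.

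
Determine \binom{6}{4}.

15

C(6,4) = C(6,2) by symmetry.
C(6,2) = (6·5) / 2! = 30 / 2 = 15.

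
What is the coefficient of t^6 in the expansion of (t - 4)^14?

196804608

The general term is C(14,j)·(t)^j·(-4)^(14-j); the t^6 term has j = 6.
C(14,6) = 3003.
Coefficient = C(14,6) · (-4)^8 = 3003 · 65536 = 196804608.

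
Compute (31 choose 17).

265182525

C(31,17) = C(31,14) by symmetry.
C(31,14) = (31·30·29·28·27·26·25·24·23·22·21·20·19·18) / 14! = 23118159385601280000 / 87178291200 = 265182525.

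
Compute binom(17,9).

C(17,9) = C(17,8) by symmetry.
C(17,8) = (17·16·15·14·13·12·11·10) / 8! = 980179200 / 40320 = 24310.

24310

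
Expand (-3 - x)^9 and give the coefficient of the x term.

The general term is C(9,j)·(-3)^j·(-x)^(9-j); the x^1 term has j = 8.
C(9,8) = 9.
Coefficient = C(9,8) · (-3)^8 · (-1)^1 = 9 · 6561 · (-1) = -59049.

-59049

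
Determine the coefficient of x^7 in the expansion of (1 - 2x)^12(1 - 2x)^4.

Coefficient of x^7 = Σ_{j} C(12,j)·(-2)^j·C(4,7-j)·(-2)^(7-j) for j from 3 to 7.
= (-28160) + (-253440) + (-608256) + (-473088) + (-101376) = -1464320.

-1464320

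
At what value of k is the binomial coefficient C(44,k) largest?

22

C(44,k) is maximized at k = 44/2 = 22.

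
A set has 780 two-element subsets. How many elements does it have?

40

n(n−1)/2 = 780 ⇒ n(n−1) = 1560. Since 40·39 = 1560, n = 40.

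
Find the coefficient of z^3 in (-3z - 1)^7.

The general term is C(7,j)·(-3z)^j·(-1)^(7-j); the z^3 term has j = 3.
C(7,3) = 35.
Coefficient = C(7,3) · (-3)^3 = 35 · (-27) = -945.

-945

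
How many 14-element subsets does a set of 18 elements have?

3060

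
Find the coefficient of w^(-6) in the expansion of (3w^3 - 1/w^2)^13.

-57915

General term: C(13,j)·(3w^3)^j·(-1/w^2)^(13-j), with w-exponent 3j − 2(13−j) = 5j − 26.
Set 5j − 26 = -6: j = 4.
C(13,4) = 715; 3^4 = 81; (-1)^9 = -1.
Coefficient = 715 · 81 · (-1) = -57915.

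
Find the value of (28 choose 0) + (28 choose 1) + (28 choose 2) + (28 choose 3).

3683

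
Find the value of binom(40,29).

C(40,29) = C(40,11) by symmetry.
C(40,11) = (40·39·38·37·36·35·34·33·32·31·30) / 11! = 92279715720192000 / 39916800 = 2311801440.

2311801440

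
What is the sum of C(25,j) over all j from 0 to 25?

33554432

Setting x = 1 in (1+x)^25 gives Σ C(25,j) = 2^25 = 33554432.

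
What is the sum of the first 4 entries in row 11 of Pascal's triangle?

1 + 11 + 55 + 165 = 232.

232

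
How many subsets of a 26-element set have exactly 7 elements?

657800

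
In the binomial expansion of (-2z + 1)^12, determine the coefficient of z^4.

7920

The general term is C(12,j)·(-2z)^j·(1)^(12-j); the z^4 term has j = 4.
C(12,4) = 495.
Coefficient = C(12,4) · (-2)^4 = 495 · 16 = 7920.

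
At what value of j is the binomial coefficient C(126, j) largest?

C(126,j) is maximized at j = 126/2 = 63.

63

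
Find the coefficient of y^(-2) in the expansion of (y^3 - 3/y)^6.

-1458

General term: C(6,j)·(y^3)^j·(-3/y)^(6-j), with y-exponent 3j − 1(6−j) = 4j − 6.
Set 4j − 6 = -2: j = 1.
C(6,1) = 6; 1^1 = 1; (-3)^5 = -243.
Coefficient = 6 · 1 · (-243) = -1458.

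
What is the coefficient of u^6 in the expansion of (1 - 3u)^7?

5103

The general term is C(7,j)·(1)^j·(-3u)^(7-j); the u^6 term has j = 1.
C(7,1) = 7.
Coefficient = C(7,1) · (-3)^6 = 7 · 729 = 5103.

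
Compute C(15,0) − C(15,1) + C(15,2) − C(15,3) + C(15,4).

1001

The partial alternating sum Σ_{k=0}^{4} (−1)^k C(15,k) = (−1)^4 C(14,4) = 1001.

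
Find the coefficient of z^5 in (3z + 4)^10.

62705664

The general term is C(10,j)·(3z)^j·(4)^(10-j); the z^5 term has j = 5.
C(10,5) = 252.
Coefficient = C(10,5) · 3^5 · 4^5 = 252 · 243 · 1024 = 62705664.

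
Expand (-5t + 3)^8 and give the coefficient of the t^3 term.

-1701000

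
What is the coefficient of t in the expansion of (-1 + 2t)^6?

-12

The general term is C(6,j)·(-1)^j·(2t)^(6-j); the t^1 term has j = 5.
C(6,5) = 6.
Coefficient = C(6,5) · (-1)^5 · 2^1 = 6 · (-1) · 2 = -12.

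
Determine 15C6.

5005

C(15,6) = (15·14·13·12·11·10) / 6! = 3603600 / 720 = 5005.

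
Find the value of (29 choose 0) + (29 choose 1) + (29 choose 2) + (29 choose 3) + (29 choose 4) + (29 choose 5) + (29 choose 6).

1 + 29 + 406 + 3654 + 23751 + 118755 + 475020 = 621616.

621616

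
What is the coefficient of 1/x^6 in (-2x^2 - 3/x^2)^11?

-11547360

General term: C(11,j)·(-2x^2)^j·(-3/x^2)^(11-j), with x-exponent 2j − 2(11−j) = 4j − 22.
Set 4j − 22 = -6: j = 4.
C(11,4) = 330; (-2)^4 = 16; (-3)^7 = -2187.
Coefficient = 330 · 16 · (-2187) = -11547360.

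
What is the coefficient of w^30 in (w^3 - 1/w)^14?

-364

General term: C(14,j)·(w^3)^j·(-1/w)^(14-j), with w-exponent 3j − 1(14−j) = 4j − 14.
Set 4j − 14 = 30: j = 11.
C(14,11) = 364; 1^11 = 1; (-1)^3 = -1.
Coefficient = 364 · 1 · (-1) = -364.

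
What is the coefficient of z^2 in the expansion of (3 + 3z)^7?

45927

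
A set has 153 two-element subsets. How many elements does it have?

18

n(n−1)/2 = 153 ⇒ n(n−1) = 306. Since 18·17 = 306, n = 18.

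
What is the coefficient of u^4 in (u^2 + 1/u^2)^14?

3003

General term: C(14,j)·(u^2)^j·(1/u^2)^(14-j), with u-exponent 2j − 2(14−j) = 4j − 28.
Set 4j − 28 = 4: j = 8.
C(14,8) = 3003; 1^8 = 1; 1^6 = 1.
Coefficient = 3003 · 1 · 1 = 3003.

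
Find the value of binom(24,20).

C(24,20) = C(24,4) by symmetry.
C(24,4) = (24·23·22·21) / 4! = 255024 / 24 = 10626.

10626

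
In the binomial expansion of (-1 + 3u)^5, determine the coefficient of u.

The general term is C(5,j)·(-1)^j·(3u)^(5-j); the u^1 term has j = 4.
C(5,4) = 5.
Coefficient = C(5,4) · 3^1 = 5 · 3 = 15.

15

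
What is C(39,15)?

C(39,15) = (39·38·37·36·35·34·33·32·31·30·29·28·27·26·25) / 15! = 32876032921054202880000 / 1307674368000 = 25140840660.

25140840660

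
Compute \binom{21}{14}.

116280

C(21,14) = C(21,7) by symmetry.
C(21,7) = (21·20·19·18·17·16·15) / 7! = 586051200 / 5040 = 116280.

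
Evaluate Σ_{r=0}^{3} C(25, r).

1 + 25 + 300 + 2300 = 2626.

2626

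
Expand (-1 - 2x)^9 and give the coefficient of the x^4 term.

-2016

The general term is C(9,j)·(-1)^j·(-2x)^(9-j); the x^4 term has j = 5.
C(9,5) = 126.
Coefficient = C(9,5) · (-1)^5 · (-2)^4 = 126 · (-1) · 16 = -2016.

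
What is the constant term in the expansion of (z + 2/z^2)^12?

7920

General term: C(12,j)·(z)^j·(2/z^2)^(12-j), with z-exponent 1j − 2(12−j) = 3j − 24.
Set 3j − 24 = 0: j = 8.
C(12,8) = 495; 1^8 = 1; 2^4 = 16.
Coefficient = 495 · 1 · 16 = 7920.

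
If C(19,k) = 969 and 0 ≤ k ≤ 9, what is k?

3

C(19,k) increases on 0 ≤ k ≤ 9. C(19,2) = 171 and C(19,3) = 969, so k = 3.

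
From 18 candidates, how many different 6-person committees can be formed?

18564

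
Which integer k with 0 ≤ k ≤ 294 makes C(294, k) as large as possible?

147

C(294,k) is maximized at k = 294/2 = 147.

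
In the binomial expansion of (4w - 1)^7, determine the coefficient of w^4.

-8960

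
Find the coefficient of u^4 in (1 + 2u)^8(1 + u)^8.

8806

Coefficient of u^4 = Σ_{j} C(8,j)·2^j·C(8,4-j)·1^(4-j) for j from 0 to 4.
= 70 + 896 + 3136 + 3584 + 1120 = 8806.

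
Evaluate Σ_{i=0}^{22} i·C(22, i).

46137344

Differentiating (1+x)^22 and setting x=1: Σ i·C(22,i) = 22·2^21 = 46137344.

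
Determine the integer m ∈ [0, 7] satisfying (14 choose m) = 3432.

7

C(14,m) increases on 0 ≤ m ≤ 7. C(14,6) = 3003 and C(14,7) = 3432, so m = 7.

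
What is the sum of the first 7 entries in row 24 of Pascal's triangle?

1 + 24 + 276 + 2024 + 10626 + 42504 + 134596 = 190051.

190051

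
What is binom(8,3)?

C(8,3) = (8·7·6) / 3! = 336 / 6 = 56.

56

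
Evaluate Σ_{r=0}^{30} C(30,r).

1073741824

Setting x = 1 in (1+x)^30 gives Σ C(30,r) = 2^30 = 1073741824.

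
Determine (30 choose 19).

54627300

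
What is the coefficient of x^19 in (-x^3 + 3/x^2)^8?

General term: C(8,j)·(-x^3)^j·(3/x^2)^(8-j), with x-exponent 3j − 2(8−j) = 5j − 16.
Set 5j − 16 = 19: j = 7.
C(8,7) = 8; (-1)^7 = -1; 3^1 = 3.
Coefficient = 8 · (-1) · 3 = -24.

-24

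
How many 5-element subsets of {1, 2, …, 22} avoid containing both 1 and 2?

25194

All 5-subsets: C(22,5) = 26334. Those containing both fixed elements: C(20,3) = 1140.
26334 − 1140 = 25194.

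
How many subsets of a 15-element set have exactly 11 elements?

1365

Choose the 11 positions: C(15,11) = 1365.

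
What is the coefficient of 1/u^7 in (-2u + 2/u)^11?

General term: C(11,j)·(-2u)^j·(2/u)^(11-j), with u-exponent 1j − 1(11−j) = 2j − 11.
Set 2j − 11 = -7: j = 2.
C(11,2) = 55; (-2)^2 = 4; 2^9 = 512.
Coefficient = 55 · 4 · 512 = 112640.

112640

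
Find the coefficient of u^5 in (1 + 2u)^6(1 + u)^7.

7773

Coefficient of u^5 = Σ_{j} C(6,j)·2^j·C(7,5-j)·1^(5-j) for j from 0 to 5.
= 21 + 420 + 2100 + 3360 + 1680 + 192 = 7773.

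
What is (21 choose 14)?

116280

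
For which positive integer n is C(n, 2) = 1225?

50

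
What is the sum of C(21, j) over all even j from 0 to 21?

1048576

Half of (1+1)^21 + (1−1)^21 gives the even-index sum: 2^20 = 1048576.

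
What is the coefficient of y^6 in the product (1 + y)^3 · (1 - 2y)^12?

5104

Coefficient of y^6 = Σ_{j} C(3,j)·1^j·C(12,6-j)·(-2)^(6-j) for j from 0 to 3.
= 59136 + (-76032) + 23760 + (-1760) = 5104.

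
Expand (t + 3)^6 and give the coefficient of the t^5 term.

18

The general term is C(6,j)·(t)^j·(3)^(6-j); the t^5 term has j = 5.
C(6,5) = 6.
Coefficient = C(6,5) · 3^1 = 6 · 3 = 18.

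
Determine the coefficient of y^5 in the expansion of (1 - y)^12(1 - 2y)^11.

-225346

Coefficient of y^5 = Σ_{j} C(12,j)·(-1)^j·C(11,5-j)·(-2)^(5-j) for j from 0 to 5.
= (-14784) + (-63360) + (-87120) + (-48400) + (-10890) + (-792) = -225346.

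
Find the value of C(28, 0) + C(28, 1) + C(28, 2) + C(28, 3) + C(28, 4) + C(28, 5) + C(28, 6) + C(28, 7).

1683218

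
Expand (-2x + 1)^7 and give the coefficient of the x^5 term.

-672

The general term is C(7,j)·(-2x)^j·(1)^(7-j); the x^5 term has j = 5.
C(7,5) = 21.
Coefficient = C(7,5) · (-2)^5 = 21 · (-32) = -672.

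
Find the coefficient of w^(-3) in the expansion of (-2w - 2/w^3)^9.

-43008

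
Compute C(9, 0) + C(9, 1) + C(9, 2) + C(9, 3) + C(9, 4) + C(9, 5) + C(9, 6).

1 + 9 + 36 + 84 + 126 + 126 + 84 = 466.

466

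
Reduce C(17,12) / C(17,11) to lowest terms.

1/2

C(n,k+1)/C(n,k) = (n−k)/(k+1) = (17−11)/(11+1) = 6/12 = 1/2.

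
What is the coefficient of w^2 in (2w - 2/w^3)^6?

-384

General term: C(6,j)·(2w)^j·(-2/w^3)^(6-j), with w-exponent 1j − 3(6−j) = 4j − 18.
Set 4j − 18 = 2: j = 5.
C(6,5) = 6; 2^5 = 32; (-2)^1 = -2.
Coefficient = 6 · 32 · (-2) = -384.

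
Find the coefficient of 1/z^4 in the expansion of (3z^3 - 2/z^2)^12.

General term: C(12,j)·(3z^3)^j·(-2/z^2)^(12-j), with z-exponent 3j − 2(12−j) = 5j − 24.
Set 5j − 24 = -4: j = 4.
C(12,4) = 495; 3^4 = 81; (-2)^8 = 256.
Coefficient = 495 · 81 · 256 = 10264320.

10264320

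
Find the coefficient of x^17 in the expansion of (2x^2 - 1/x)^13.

General term: C(13,j)·(2x^2)^j·(-1/x)^(13-j), with x-exponent 2j − 1(13−j) = 3j − 13.
Set 3j − 13 = 17: j = 10.
C(13,10) = 286; 2^10 = 1024; (-1)^3 = -1.
Coefficient = 286 · 1024 · (-1) = -292864.

-292864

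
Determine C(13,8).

1287

C(13,8) = C(13,5) by symmetry.
C(13,5) = (13·12·11·10·9) / 5! = 154440 / 120 = 1287.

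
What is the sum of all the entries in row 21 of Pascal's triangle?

2097152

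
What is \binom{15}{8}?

C(15,8) = C(15,7) by symmetry.
C(15,7) = (15·14·13·12·11·10·9) / 7! = 32432400 / 5040 = 6435.

6435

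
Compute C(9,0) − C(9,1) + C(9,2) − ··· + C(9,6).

The partial alternating sum Σ_{k=0}^{6} (−1)^k C(9,k) = (−1)^6 C(8,6) = 28.

28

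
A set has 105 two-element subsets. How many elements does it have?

n(n−1)/2 = 105 ⇒ n(n−1) = 210. Since 15·14 = 210, n = 15.

15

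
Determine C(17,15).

136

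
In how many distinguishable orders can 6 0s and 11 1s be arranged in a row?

Choose positions for the 0s: C(17,6) = 12376.

12376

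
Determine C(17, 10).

19448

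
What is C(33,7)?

4272048

C(33,7) = (33·32·31·30·29·28·27) / 7! = 21531121920 / 5040 = 4272048.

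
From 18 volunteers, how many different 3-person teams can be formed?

816

This is C(18,3) = 816.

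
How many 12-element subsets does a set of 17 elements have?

C(17,12) = C(17,5) by symmetry.
C(17,5) = (17·16·15·14·13) / 5! = 742560 / 120 = 6188.

6188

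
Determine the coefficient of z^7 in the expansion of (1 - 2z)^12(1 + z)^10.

Coefficient of z^7 = Σ_{j} C(12,j)·(-2)^j·C(10,7-j)·1^(7-j) for j from 0 to 7.
= 120 + (-5040) + 66528 + (-369600) + 950400 + (-1140480) + 591360 + (-101376) = -8088.

-8088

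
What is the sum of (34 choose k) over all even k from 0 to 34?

8589934592

Half of (1+1)^34 + (1−1)^34 gives the even-index sum: 2^33 = 8589934592.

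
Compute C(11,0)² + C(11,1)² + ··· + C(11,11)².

705432

By Vandermonde's identity, Σ C(11,i)² = C(22,11) = 705432.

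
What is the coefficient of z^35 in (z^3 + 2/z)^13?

26

General term: C(13,j)·(z^3)^j·(2/z)^(13-j), with z-exponent 3j − 1(13−j) = 4j − 13.
Set 4j − 13 = 35: j = 12.
C(13,12) = 13; 1^12 = 1; 2^1 = 2.
Coefficient = 13 · 1 · 2 = 26.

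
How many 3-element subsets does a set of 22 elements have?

1540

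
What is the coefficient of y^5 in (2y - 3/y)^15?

-747242496

General term: C(15,j)·(2y)^j·(-3/y)^(15-j), with y-exponent 1j − 1(15−j) = 2j − 15.
Set 2j − 15 = 5: j = 10.
C(15,10) = 3003; 2^10 = 1024; (-3)^5 = -243.
Coefficient = 3003 · 1024 · (-243) = -747242496.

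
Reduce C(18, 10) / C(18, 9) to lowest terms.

C(n,k+1)/C(n,k) = (n−k)/(k+1) = (18−9)/(9+1) = 9/10.

9/10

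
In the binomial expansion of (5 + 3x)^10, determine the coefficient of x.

The general term is C(10,j)·(5)^j·(3x)^(10-j); the x^1 term has j = 9.
C(10,9) = 10.
Coefficient = C(10,9) · 5^9 · 3^1 = 10 · 1953125 · 3 = 58593750.

58593750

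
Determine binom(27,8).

2220075

C(27,8) = (27·26·25·24·23·22·21·20) / 8! = 89513424000 / 40320 = 2220075.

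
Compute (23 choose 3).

C(23,3) = (23·22·21) / 3! = 10626 / 6 = 1771.

1771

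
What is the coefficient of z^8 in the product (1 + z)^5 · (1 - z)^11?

Coefficient of z^8 = Σ_{j} C(5,j)·1^j·C(11,8-j)·(-1)^(8-j) for j from 0 to 5.
= 165 + (-1650) + 4620 + (-4620) + 1650 + (-165) = 0.

0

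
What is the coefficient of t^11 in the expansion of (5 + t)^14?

The general term is C(14,j)·(5)^j·(t)^(14-j); the t^11 term has j = 3.
C(14,3) = 364.
Coefficient = C(14,3) · 5^3 = 364 · 125 = 45500.

45500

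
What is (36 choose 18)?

9075135300

C(36,18) = (36·35·34·33·32·31·30·29·28·27·26·25·24·23·22·21·20·19) / 18! = 58102407620643984998400000 / 6402373705728000 = 9075135300.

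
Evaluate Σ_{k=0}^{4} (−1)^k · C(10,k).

The partial alternating sum Σ_{k=0}^{4} (−1)^k C(10,k) = (−1)^4 C(9,4) = 126.

126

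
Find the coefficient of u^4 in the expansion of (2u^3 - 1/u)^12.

General term: C(12,j)·(2u^3)^j·(-1/u)^(12-j), with u-exponent 3j − 1(12−j) = 4j − 12.
Set 4j − 12 = 4: j = 4.
C(12,4) = 495; 2^4 = 16; (-1)^8 = 1.
Coefficient = 495 · 16 · 1 = 7920.

7920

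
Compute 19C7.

50388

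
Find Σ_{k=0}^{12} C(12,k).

Setting x = 1 in (1+x)^12 gives Σ C(12,k) = 2^12 = 4096.

4096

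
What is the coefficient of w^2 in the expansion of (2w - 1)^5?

The general term is C(5,j)·(2w)^j·(-1)^(5-j); the w^2 term has j = 2.
C(5,2) = 10.
Coefficient = C(5,2) · 2^2 · (-1)^3 = 10 · 4 · (-1) = -40.

-40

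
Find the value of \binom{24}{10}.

C(24,10) = (24·23·22·21·20·19·18·17·16·15) / 10! = 7117005772800 / 3628800 = 1961256.

1961256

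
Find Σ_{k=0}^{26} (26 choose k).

67108864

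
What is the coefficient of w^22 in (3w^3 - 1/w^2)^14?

59108049

General term: C(14,j)·(3w^3)^j·(-1/w^2)^(14-j), with w-exponent 3j − 2(14−j) = 5j − 28.
Set 5j − 28 = 22: j = 10.
C(14,10) = 1001; 3^10 = 59049; (-1)^4 = 1.
Coefficient = 1001 · 59049 · 1 = 59108049.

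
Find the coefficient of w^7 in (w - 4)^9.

The general term is C(9,j)·(w)^j·(-4)^(9-j); the w^7 term has j = 7.
C(9,7) = 36.
Coefficient = C(9,7) · (-4)^2 = 36 · 16 = 576.

576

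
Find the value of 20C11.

C(20,11) = C(20,9) by symmetry.
C(20,9) = (20·19·18·17·16·15·14·13·12) / 9! = 60949324800 / 362880 = 167960.

167960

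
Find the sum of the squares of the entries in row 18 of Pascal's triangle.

9075135300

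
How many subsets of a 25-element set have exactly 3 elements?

2300

Choose the 3 positions: C(25,3) = 2300.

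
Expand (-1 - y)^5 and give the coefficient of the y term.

-5

The general term is C(5,j)·(-1)^j·(-y)^(5-j); the y^1 term has j = 4.
C(5,4) = 5.
Coefficient = C(5,4) · (-1)^1 = 5 · (-1) = -5.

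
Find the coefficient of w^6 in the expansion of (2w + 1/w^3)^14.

General term: C(14,j)·(2w)^j·(1/w^3)^(14-j), with w-exponent 1j − 3(14−j) = 4j − 42.
Set 4j − 42 = 6: j = 12.
C(14,12) = 91; 2^12 = 4096; 1^2 = 1.
Coefficient = 91 · 4096 · 1 = 372736.

372736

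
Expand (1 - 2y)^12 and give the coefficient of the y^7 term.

-101376

The general term is C(12,j)·(1)^j·(-2y)^(12-j); the y^7 term has j = 5.
C(12,5) = 792.
Coefficient = C(12,5) · (-2)^7 = 792 · (-128) = -101376.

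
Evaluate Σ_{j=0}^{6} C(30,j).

768212

1 + 30 + 435 + 4060 + 27405 + 142506 + 593775 = 768212.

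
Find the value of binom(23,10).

1144066

C(23,10) = (23·22·21·20·19·18·17·16·15·14) / 10! = 4151586700800 / 3628800 = 1144066.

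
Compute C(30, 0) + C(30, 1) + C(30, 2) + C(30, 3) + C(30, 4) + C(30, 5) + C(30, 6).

1 + 30 + 435 + 4060 + 27405 + 142506 + 593775 = 768212.

768212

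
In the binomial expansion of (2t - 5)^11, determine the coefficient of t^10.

-56320

The general term is C(11,j)·(2t)^j·(-5)^(11-j); the t^10 term has j = 10.
C(11,10) = 11.
Coefficient = C(11,10) · 2^10 · (-5)^1 = 11 · 1024 · (-5) = -56320.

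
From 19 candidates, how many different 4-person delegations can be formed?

This is C(19,4) = 3876.

3876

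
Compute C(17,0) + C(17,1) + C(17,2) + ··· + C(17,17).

Setting x = 1 in (1+x)^17 gives Σ C(17,r) = 2^17 = 131072.

131072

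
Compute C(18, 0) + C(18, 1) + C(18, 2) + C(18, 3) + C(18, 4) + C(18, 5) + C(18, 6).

1 + 18 + 153 + 816 + 3060 + 8568 + 18564 = 31180.

31180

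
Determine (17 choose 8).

C(17,8) = (17·16·15·14·13·12·11·10) / 8! = 980179200 / 40320 = 24310.

24310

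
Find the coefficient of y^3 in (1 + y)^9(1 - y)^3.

2

Coefficient of y^3 = Σ_{j} C(9,j)·1^j·C(3,3-j)·(-1)^(3-j) for j from 0 to 3.
= (-1) + 27 + (-108) + 84 = 2.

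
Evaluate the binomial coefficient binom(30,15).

C(30,15) = (30·29·28·27·26·25·24·23·22·21·20·19·18·17·16) / 15! = 202843204931727360000 / 1307674368000 = 155117520.

155117520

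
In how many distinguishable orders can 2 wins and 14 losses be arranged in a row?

Choose positions for the wins: C(16,2) = 120.

120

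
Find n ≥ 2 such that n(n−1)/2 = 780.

40

n(n−1)/2 = 780 ⇒ n(n−1) = 1560. Since 40·39 = 1560, n = 40.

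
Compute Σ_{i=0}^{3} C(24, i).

2325

1 + 24 + 276 + 2024 = 2325.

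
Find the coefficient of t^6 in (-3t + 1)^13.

The general term is C(13,j)·(-3t)^j·(1)^(13-j); the t^6 term has j = 6.
C(13,6) = 1716.
Coefficient = C(13,6) · (-3)^6 = 1716 · 729 = 1250964.

1250964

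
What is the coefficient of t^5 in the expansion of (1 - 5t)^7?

-65625

The general term is C(7,j)·(1)^j·(-5t)^(7-j); the t^5 term has j = 2.
C(7,2) = 21.
Coefficient = C(7,2) · (-5)^5 = 21 · (-3125) = -65625.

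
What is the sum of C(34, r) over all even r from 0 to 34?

8589934592

Half of (1+1)^34 + (1−1)^34 gives the even-index sum: 2^33 = 8589934592.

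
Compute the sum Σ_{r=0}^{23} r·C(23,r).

Since r·C(23,r) = 23·C(22,r−1), the sum is 23·2^22 = 23·4194304 = 96468992.

96468992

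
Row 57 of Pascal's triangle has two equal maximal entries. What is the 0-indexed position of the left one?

28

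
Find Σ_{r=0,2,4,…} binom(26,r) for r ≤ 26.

33554432

Half of (1+1)^26 + (1−1)^26 gives the even-index sum: 2^25 = 33554432.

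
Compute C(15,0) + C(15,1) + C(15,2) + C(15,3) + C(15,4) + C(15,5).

4944

1 + 15 + 105 + 455 + 1365 + 3003 = 4944.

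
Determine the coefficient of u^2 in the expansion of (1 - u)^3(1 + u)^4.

-3

Coefficient of u^2 = Σ_{j} C(3,j)·(-1)^j·C(4,2-j)·1^(2-j) for j from 0 to 2.
= 6 + (-12) + 3 = -3.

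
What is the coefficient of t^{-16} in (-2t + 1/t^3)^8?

General term: C(8,j)·(-2t)^j·(1/t^3)^(8-j), with t-exponent 1j − 3(8−j) = 4j − 24.
Set 4j − 24 = -16: j = 2.
C(8,2) = 28; (-2)^2 = 4; 1^6 = 1.
Coefficient = 28 · 4 · 1 = 112.

112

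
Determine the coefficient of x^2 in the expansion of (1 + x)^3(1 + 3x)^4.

Coefficient of x^2 = Σ_{j} C(3,j)·1^j·C(4,2-j)·3^(2-j) for j from 0 to 2.
= 54 + 36 + 3 = 93.

93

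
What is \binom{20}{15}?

15504

C(20,15) = C(20,5) by symmetry.
C(20,5) = (20·19·18·17·16) / 5! = 1860480 / 120 = 15504.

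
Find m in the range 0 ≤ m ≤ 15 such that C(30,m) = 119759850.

13

C(30,m) increases on 0 ≤ m ≤ 15. C(30,12) = 86493225 and C(30,13) = 119759850, so m = 13.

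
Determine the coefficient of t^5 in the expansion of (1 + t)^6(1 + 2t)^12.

Coefficient of t^5 = Σ_{j} C(6,j)·1^j·C(12,5-j)·2^(5-j) for j from 0 to 5.
= 25344 + 47520 + 26400 + 5280 + 360 + 6 = 104910.

104910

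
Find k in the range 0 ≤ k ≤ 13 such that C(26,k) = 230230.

6

C(26,k) increases on 0 ≤ k ≤ 13. C(26,5) = 65780 and C(26,6) = 230230, so k = 6.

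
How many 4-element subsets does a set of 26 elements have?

C(26,4) = (26·25·24·23) / 4! = 358800 / 24 = 14950.

14950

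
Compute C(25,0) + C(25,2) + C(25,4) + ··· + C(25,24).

16777216

Half of (1+1)^25 + (1−1)^25 gives the even-index sum: 2^24 = 16777216.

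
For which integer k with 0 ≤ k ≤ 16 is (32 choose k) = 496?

2

C(32,k) increases on 0 ≤ k ≤ 16. C(32,1) = 32 and C(32,2) = 496, so k = 2.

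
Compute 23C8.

490314

C(23,8) = (23·22·21·20·19·18·17·16) / 8! = 19769460480 / 40320 = 490314.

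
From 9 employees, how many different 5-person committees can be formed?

126

This is C(9,5) = 126.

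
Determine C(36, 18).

9075135300

C(36,18) = (36·35·34·33·32·31·30·29·28·27·26·25·24·23·22·21·20·19) / 18! = 58102407620643984998400000 / 6402373705728000 = 9075135300.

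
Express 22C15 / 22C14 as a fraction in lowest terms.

8/15

C(n,k+1)/C(n,k) = (n−k)/(k+1) = (22−14)/(14+1) = 8/15.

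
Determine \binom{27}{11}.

13037895

C(27,11) = (27·26·25·24·23·22·21·20·19·18·17) / 11! = 520431047136000 / 39916800 = 13037895.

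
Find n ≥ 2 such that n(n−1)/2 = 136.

n(n−1)/2 = 136 ⇒ n(n−1) = 272. Since 17·16 = 272, n = 17.

17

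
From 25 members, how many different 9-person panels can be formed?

This is C(25,9) = 2042975.

2042975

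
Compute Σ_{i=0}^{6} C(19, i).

1 + 19 + 171 + 969 + 3876 + 11628 + 27132 = 43796.

43796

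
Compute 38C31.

C(38,31) = C(38,7) by symmetry.
C(38,7) = (38·37·36·35·34·33·32) / 7! = 63606090240 / 5040 = 12620256.

12620256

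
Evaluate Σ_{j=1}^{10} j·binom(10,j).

Since j·C(10,j) = 10·C(9,j−1), the sum is 10·2^9 = 10·512 = 5120.

5120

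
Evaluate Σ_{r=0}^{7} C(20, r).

137980

1 + 20 + 190 + 1140 + 4845 + 15504 + 38760 + 77520 = 137980.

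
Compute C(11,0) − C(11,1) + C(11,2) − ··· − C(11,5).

The partial alternating sum Σ_{k=0}^{5} (−1)^k C(11,k) = (−1)^5 C(10,5) = -252.

-252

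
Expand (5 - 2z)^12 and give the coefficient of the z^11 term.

-122880

The general term is C(12,j)·(5)^j·(-2z)^(12-j); the z^11 term has j = 1.
C(12,1) = 12.
Coefficient = C(12,1) · 5^1 · (-2)^11 = 12 · 5 · (-2048) = -122880.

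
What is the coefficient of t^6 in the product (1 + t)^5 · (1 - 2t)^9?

-642

Coefficient of t^6 = Σ_{j} C(5,j)·1^j·C(9,6-j)·(-2)^(6-j) for j from 0 to 5.
= 5376 + (-20160) + 20160 + (-6720) + 720 + (-18) = -642.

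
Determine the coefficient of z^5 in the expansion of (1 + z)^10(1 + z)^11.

(1 + z)^10(1 + z)^11 = (1 + z)^21, so the coefficient of z^5 is C(21,5)·1^5 = 20349·1 = 20349.

20349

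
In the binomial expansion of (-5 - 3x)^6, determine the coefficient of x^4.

The general term is C(6,j)·(-5)^j·(-3x)^(6-j); the x^4 term has j = 2.
C(6,2) = 15.
Coefficient = C(6,2) · (-5)^2 · (-3)^4 = 15 · 25 · 81 = 30375.

30375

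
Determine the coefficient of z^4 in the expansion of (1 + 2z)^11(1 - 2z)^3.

Coefficient of z^4 = Σ_{j} C(11,j)·2^j·C(3,4-j)·(-2)^(4-j) for j from 1 to 4.
= (-176) + 2640 + (-7920) + 5280 = -176.

-176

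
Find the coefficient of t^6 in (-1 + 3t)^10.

The general term is C(10,j)·(-1)^j·(3t)^(10-j); the t^6 term has j = 4.
C(10,4) = 210.
Coefficient = C(10,4) · 3^6 = 210 · 729 = 153090.

153090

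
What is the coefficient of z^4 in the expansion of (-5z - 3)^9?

The general term is C(9,j)·(-5z)^j·(-3)^(9-j); the z^4 term has j = 4.
C(9,4) = 126.
Coefficient = C(9,4) · (-5)^4 · (-3)^5 = 126 · 625 · (-243) = -19136250.

-19136250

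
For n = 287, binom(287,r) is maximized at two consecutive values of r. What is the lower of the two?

143

For odd n = 287, C(287,r) peaks at r = (n−1)/2 and (n+1)/2; the lower is 143.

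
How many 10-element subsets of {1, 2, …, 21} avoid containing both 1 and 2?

All 10-subsets: C(21,10) = 352716. Those containing both fixed elements: C(19,8) = 75582.
352716 − 75582 = 277134.

277134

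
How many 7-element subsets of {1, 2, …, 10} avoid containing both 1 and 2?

64

All 7-subsets: C(10,7) = 120. Those containing both fixed elements: C(8,5) = 56.
120 − 56 = 64.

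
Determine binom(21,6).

54264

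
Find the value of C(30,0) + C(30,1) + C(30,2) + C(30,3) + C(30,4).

31931

1 + 30 + 435 + 4060 + 27405 = 31931.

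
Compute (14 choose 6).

3003

C(14,6) = (14·13·12·11·10·9) / 6! = 2162160 / 720 = 3003.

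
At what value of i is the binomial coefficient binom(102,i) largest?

C(102,i) is maximized at i = 102/2 = 51.

51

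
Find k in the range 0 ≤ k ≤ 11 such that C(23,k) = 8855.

4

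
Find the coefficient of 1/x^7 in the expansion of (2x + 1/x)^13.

2288

General term: C(13,j)·(2x)^j·(1/x)^(13-j), with x-exponent 1j − 1(13−j) = 2j − 13.
Set 2j − 13 = -7: j = 3.
C(13,3) = 286; 2^3 = 8; 1^10 = 1.
Coefficient = 286 · 8 · 1 = 2288.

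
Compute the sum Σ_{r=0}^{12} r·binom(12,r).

24576

Since r·C(12,r) = 12·C(11,r−1), the sum is 12·2^11 = 12·2048 = 24576.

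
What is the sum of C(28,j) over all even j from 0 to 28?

134217728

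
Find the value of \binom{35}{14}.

C(35,14) = (35·34·33·32·31·30·29·28·27·26·25·24·23·22) / 14! = 202250096145377280000 / 87178291200 = 2319959400.

2319959400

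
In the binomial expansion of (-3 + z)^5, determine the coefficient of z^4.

The general term is C(5,j)·(-3)^j·(z)^(5-j); the z^4 term has j = 1.
C(5,1) = 5.
Coefficient = C(5,1) · (-3)^1 = 5 · (-3) = -15.

-15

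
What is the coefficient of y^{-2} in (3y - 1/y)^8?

General term: C(8,j)·(3y)^j·(-1/y)^(8-j), with y-exponent 1j − 1(8−j) = 2j − 8.
Set 2j − 8 = -2: j = 3.
C(8,3) = 56; 3^3 = 27; (-1)^5 = -1.
Coefficient = 56 · 27 · (-1) = -1512.

-1512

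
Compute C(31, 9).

C(31,9) = (31·30·29·28·27·26·25·24·23) / 9! = 7315688016000 / 362880 = 20160075.

20160075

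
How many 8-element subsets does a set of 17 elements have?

C(17,8) = (17·16·15·14·13·12·11·10) / 8! = 980179200 / 40320 = 24310.

24310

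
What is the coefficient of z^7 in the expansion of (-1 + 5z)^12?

-61875000

The general term is C(12,j)·(-1)^j·(5z)^(12-j); the z^7 term has j = 5.
C(12,5) = 792.
Coefficient = C(12,5) · (-1)^5 · 5^7 = 792 · (-1) · 78125 = -61875000.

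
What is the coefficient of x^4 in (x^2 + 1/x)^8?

General term: C(8,j)·(x^2)^j·(1/x)^(8-j), with x-exponent 2j − 1(8−j) = 3j − 8.
Set 3j − 8 = 4: j = 4.
C(8,4) = 70; 1^4 = 1; 1^4 = 1.
Coefficient = 70 · 1 · 1 = 70.

70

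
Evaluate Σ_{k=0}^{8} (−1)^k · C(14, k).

1287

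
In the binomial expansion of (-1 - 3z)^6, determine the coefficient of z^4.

1215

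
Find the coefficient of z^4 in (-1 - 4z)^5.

-1280

The general term is C(5,j)·(-1)^j·(-4z)^(5-j); the z^4 term has j = 1.
C(5,1) = 5.
Coefficient = C(5,1) · (-1)^1 · (-4)^4 = 5 · (-1) · 256 = -1280.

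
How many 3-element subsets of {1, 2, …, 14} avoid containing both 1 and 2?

All 3-subsets: C(14,3) = 364. Those containing both fixed elements: C(12,1) = 12.
364 − 12 = 352.

352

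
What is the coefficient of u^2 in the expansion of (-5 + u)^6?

The general term is C(6,j)·(-5)^j·(u)^(6-j); the u^2 term has j = 4.
C(6,4) = 15.
Coefficient = C(6,4) · (-5)^4 = 15 · 625 = 9375.

9375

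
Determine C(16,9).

11440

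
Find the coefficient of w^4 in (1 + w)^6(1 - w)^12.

Coefficient of w^4 = Σ_{j} C(6,j)·1^j·C(12,4-j)·(-1)^(4-j) for j from 0 to 4.
= 495 + (-1320) + 990 + (-240) + 15 = -60.

-60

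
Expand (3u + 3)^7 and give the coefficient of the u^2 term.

45927

The general term is C(7,j)·(3u)^j·(3)^(7-j); the u^2 term has j = 2.
C(7,2) = 21.
Coefficient = C(7,2) · 3^2 · 3^5 = 21 · 9 · 243 = 45927.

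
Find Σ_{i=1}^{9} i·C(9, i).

2304

Since i·C(9,i) = 9·C(8,i−1), the sum is 9·2^8 = 9·256 = 2304.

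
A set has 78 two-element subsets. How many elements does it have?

n(n−1)/2 = 78 ⇒ n(n−1) = 156. Since 13·12 = 156, n = 13.

13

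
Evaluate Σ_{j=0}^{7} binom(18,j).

63004

1 + 18 + 153 + 816 + 3060 + 8568 + 18564 + 31824 = 63004.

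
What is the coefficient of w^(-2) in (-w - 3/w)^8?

13608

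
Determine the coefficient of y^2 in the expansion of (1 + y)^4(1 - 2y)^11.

138

Coefficient of y^2 = Σ_{j} C(4,j)·1^j·C(11,2-j)·(-2)^(2-j) for j from 0 to 2.
= 220 + (-88) + 6 = 138.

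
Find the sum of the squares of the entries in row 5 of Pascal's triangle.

Σ C(5,i)² is the coefficient of x^5 in (1+x)^5(1+x)^5 = (1+x)^10, i.e. C(10,5) = 252.

252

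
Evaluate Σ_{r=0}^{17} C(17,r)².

By Vandermonde's identity, Σ C(17,r)² = C(34,17) = 2333606220.

2333606220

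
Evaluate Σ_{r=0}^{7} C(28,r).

1683218

1 + 28 + 378 + 3276 + 20475 + 98280 + 376740 + 1184040 = 1683218.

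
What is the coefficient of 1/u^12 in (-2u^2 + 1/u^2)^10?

180

General term: C(10,j)·(-2u^2)^j·(1/u^2)^(10-j), with u-exponent 2j − 2(10−j) = 4j − 20.
Set 4j − 20 = -12: j = 2.
C(10,2) = 45; (-2)^2 = 4; 1^8 = 1.
Coefficient = 45 · 4 · 1 = 180.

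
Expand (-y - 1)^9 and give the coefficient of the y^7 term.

The general term is C(9,j)·(-y)^j·(-1)^(9-j); the y^7 term has j = 7.
C(9,7) = 36.
Coefficient = C(9,7) · (-1)^7 = 36 · (-1) = -36.

-36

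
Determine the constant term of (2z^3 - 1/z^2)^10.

3360

General term: C(10,j)·(2z^3)^j·(-1/z^2)^(10-j), with z-exponent 3j − 2(10−j) = 5j − 20.
Set 5j − 20 = 0: j = 4.
C(10,4) = 210; 2^4 = 16; (-1)^6 = 1.
Coefficient = 210 · 16 · 1 = 3360.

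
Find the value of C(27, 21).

296010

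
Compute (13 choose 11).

78

C(13,11) = C(13,2) by symmetry.
C(13,2) = (13·12) / 2! = 156 / 2 = 78.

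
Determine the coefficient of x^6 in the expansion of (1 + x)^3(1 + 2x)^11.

Coefficient of x^6 = Σ_{j} C(3,j)·1^j·C(11,6-j)·2^(6-j) for j from 0 to 3.
= 29568 + 44352 + 15840 + 1320 = 91080.

91080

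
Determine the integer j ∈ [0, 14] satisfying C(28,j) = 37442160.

13

C(28,j) increases on 0 ≤ j ≤ 14. C(28,12) = 30421755 and C(28,13) = 37442160, so j = 13.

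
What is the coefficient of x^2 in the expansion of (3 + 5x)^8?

The general term is C(8,j)·(3)^j·(5x)^(8-j); the x^2 term has j = 6.
C(8,6) = 28.
Coefficient = C(8,6) · 3^6 · 5^2 = 28 · 729 · 25 = 510300.

510300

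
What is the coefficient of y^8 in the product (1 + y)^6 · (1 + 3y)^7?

240111

Coefficient of y^8 = Σ_{j} C(6,j)·1^j·C(7,8-j)·3^(8-j) for j from 1 to 6.
= 13122 + 76545 + 102060 + 42525 + 5670 + 189 = 240111.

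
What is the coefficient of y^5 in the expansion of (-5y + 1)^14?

The general term is C(14,j)·(-5y)^j·(1)^(14-j); the y^5 term has j = 5.
C(14,5) = 2002.
Coefficient = C(14,5) · (-5)^5 = 2002 · (-3125) = -6256250.

-6256250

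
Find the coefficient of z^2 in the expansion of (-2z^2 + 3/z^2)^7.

15120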